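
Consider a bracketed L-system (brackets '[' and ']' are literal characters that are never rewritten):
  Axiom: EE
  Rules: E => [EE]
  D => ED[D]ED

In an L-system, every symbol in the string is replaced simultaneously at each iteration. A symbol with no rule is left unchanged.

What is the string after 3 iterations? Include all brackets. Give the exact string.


Answer: [[[EE][EE]][[EE][EE]]][[[EE][EE]][[EE][EE]]]

Derivation:
Step 0: EE
Step 1: [EE][EE]
Step 2: [[EE][EE]][[EE][EE]]
Step 3: [[[EE][EE]][[EE][EE]]][[[EE][EE]][[EE][EE]]]


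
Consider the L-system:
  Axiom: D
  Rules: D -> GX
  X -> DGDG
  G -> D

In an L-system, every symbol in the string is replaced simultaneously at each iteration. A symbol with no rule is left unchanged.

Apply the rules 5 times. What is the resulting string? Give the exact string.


Answer: GXGXDGXDGXGXDGXDDDGDGGXGXDGXDDDGDG

Derivation:
Step 0: D
Step 1: GX
Step 2: DDGDG
Step 3: GXGXDGXD
Step 4: DDGDGDDGDGGXDDGDGGX
Step 5: GXGXDGXDGXGXDGXDDDGDGGXGXDGXDDDGDG


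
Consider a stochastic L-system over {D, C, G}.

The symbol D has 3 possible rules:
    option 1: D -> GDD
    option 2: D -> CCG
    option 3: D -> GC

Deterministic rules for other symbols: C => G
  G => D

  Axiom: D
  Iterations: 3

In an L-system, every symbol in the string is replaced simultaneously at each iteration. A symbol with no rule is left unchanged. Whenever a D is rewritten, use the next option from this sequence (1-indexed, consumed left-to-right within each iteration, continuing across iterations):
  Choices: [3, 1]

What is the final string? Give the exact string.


Step 0: D
Step 1: GC  (used choices [3])
Step 2: DG  (used choices [])
Step 3: GDDD  (used choices [1])

Answer: GDDD


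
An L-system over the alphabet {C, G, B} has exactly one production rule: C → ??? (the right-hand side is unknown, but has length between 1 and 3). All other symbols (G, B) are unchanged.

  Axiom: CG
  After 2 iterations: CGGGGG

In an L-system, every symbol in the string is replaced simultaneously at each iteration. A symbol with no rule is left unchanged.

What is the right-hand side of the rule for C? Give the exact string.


Answer: CGG

Derivation:
Trying C → CGG:
  Step 0: CG
  Step 1: CGGG
  Step 2: CGGGGG
Matches the given result.


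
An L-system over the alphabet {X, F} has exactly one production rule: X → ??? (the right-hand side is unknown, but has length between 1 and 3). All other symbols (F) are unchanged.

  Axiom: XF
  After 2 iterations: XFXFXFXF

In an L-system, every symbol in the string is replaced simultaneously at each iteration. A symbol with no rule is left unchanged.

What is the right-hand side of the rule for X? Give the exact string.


Answer: XFX

Derivation:
Trying X → XFX:
  Step 0: XF
  Step 1: XFXF
  Step 2: XFXFXFXF
Matches the given result.


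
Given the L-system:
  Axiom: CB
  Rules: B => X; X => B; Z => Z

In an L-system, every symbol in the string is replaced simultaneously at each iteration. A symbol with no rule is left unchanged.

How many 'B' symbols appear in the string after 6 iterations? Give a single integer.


Answer: 1

Derivation:
Step 0: CB  (1 'B')
Step 1: CX  (0 'B')
Step 2: CB  (1 'B')
Step 3: CX  (0 'B')
Step 4: CB  (1 'B')
Step 5: CX  (0 'B')
Step 6: CB  (1 'B')


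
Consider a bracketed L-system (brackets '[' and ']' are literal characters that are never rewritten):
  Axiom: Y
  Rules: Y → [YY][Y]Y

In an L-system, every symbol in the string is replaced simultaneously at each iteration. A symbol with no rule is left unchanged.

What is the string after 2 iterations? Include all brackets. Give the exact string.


Answer: [[YY][Y]Y[YY][Y]Y][[YY][Y]Y][YY][Y]Y

Derivation:
Step 0: Y
Step 1: [YY][Y]Y
Step 2: [[YY][Y]Y[YY][Y]Y][[YY][Y]Y][YY][Y]Y


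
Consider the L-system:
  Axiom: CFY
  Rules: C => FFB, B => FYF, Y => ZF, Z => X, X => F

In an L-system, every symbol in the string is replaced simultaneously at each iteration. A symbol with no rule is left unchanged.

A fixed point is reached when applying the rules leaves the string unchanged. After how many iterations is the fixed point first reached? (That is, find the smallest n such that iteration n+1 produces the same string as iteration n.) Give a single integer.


Step 0: CFY
Step 1: FFBFZF
Step 2: FFFYFFXF
Step 3: FFFZFFFFF
Step 4: FFFXFFFFF
Step 5: FFFFFFFFF
Step 6: FFFFFFFFF  (unchanged — fixed point at step 5)

Answer: 5


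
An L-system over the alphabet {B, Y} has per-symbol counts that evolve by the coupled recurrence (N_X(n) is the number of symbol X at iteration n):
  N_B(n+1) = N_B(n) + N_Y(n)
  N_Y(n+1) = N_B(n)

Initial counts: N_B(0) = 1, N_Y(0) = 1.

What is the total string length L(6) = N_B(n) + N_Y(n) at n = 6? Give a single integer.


Step 0: N_B=1, N_Y=1, L=2
Step 1: N_B=2, N_Y=1, L=3
Step 2: N_B=3, N_Y=2, L=5
Step 3: N_B=5, N_Y=3, L=8
Step 4: N_B=8, N_Y=5, L=13
Step 5: N_B=13, N_Y=8, L=21
Step 6: N_B=21, N_Y=13, L=34

Answer: 34


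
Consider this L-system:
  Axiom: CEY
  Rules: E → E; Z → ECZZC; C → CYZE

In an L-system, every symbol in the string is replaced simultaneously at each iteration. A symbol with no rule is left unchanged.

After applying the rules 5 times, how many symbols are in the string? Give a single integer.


Answer: 286

Derivation:
Step 0: length = 3
Step 1: length = 6
Step 2: length = 13
Step 3: length = 34
Step 4: length = 97
Step 5: length = 286


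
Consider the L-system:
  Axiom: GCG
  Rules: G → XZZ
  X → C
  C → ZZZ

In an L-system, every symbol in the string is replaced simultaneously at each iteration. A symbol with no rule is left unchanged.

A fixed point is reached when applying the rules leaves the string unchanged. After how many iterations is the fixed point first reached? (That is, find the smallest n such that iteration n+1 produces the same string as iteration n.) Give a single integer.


Step 0: GCG
Step 1: XZZZZZXZZ
Step 2: CZZZZZCZZ
Step 3: ZZZZZZZZZZZZZ
Step 4: ZZZZZZZZZZZZZ  (unchanged — fixed point at step 3)

Answer: 3


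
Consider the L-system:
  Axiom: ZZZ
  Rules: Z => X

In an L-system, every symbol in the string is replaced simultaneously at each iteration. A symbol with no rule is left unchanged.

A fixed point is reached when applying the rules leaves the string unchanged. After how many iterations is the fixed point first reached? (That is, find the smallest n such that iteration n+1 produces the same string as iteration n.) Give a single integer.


Answer: 1

Derivation:
Step 0: ZZZ
Step 1: XXX
Step 2: XXX  (unchanged — fixed point at step 1)


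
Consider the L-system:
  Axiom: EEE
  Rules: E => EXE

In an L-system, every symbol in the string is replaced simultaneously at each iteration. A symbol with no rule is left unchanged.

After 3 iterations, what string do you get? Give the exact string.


Answer: EXEXEXEXEXEXEXEEXEXEXEXEXEXEXEEXEXEXEXEXEXEXE

Derivation:
Step 0: EEE
Step 1: EXEEXEEXE
Step 2: EXEXEXEEXEXEXEEXEXEXE
Step 3: EXEXEXEXEXEXEXEEXEXEXEXEXEXEXEEXEXEXEXEXEXEXE


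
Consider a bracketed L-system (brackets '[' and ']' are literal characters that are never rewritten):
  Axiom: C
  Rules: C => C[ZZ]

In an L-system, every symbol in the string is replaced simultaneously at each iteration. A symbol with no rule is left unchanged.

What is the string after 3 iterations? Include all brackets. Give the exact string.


Step 0: C
Step 1: C[ZZ]
Step 2: C[ZZ][ZZ]
Step 3: C[ZZ][ZZ][ZZ]

Answer: C[ZZ][ZZ][ZZ]


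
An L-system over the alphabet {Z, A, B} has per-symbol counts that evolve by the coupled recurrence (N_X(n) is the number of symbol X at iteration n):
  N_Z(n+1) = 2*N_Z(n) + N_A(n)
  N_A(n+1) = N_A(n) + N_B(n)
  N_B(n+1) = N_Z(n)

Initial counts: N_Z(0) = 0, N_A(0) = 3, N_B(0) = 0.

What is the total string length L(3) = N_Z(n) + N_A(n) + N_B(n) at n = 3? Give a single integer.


Answer: 36

Derivation:
Step 0: N_Z=0, N_A=3, N_B=0, L=3
Step 1: N_Z=3, N_A=3, N_B=0, L=6
Step 2: N_Z=9, N_A=3, N_B=3, L=15
Step 3: N_Z=21, N_A=6, N_B=9, L=36


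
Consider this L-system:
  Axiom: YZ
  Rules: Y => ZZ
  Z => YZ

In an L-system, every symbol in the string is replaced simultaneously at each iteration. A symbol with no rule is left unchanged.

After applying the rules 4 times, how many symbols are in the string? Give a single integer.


Answer: 32

Derivation:
Step 0: length = 2
Step 1: length = 4
Step 2: length = 8
Step 3: length = 16
Step 4: length = 32


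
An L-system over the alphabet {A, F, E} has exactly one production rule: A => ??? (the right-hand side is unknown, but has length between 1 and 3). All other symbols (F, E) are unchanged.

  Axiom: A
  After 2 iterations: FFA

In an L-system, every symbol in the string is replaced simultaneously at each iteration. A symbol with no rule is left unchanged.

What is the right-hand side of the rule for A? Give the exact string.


Trying A => FA:
  Step 0: A
  Step 1: FA
  Step 2: FFA
Matches the given result.

Answer: FA


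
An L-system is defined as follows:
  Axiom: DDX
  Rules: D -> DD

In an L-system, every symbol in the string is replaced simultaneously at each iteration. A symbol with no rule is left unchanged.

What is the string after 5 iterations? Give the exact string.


Answer: DDDDDDDDDDDDDDDDDDDDDDDDDDDDDDDDDDDDDDDDDDDDDDDDDDDDDDDDDDDDDDDDX

Derivation:
Step 0: DDX
Step 1: DDDDX
Step 2: DDDDDDDDX
Step 3: DDDDDDDDDDDDDDDDX
Step 4: DDDDDDDDDDDDDDDDDDDDDDDDDDDDDDDDX
Step 5: DDDDDDDDDDDDDDDDDDDDDDDDDDDDDDDDDDDDDDDDDDDDDDDDDDDDDDDDDDDDDDDDX


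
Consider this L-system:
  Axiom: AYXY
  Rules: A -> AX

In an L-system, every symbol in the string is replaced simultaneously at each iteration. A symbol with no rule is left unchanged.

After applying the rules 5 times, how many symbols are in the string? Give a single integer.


Step 0: length = 4
Step 1: length = 5
Step 2: length = 6
Step 3: length = 7
Step 4: length = 8
Step 5: length = 9

Answer: 9


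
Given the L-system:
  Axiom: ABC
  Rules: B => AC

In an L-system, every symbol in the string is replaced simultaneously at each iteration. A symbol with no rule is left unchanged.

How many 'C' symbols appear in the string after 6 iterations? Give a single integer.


Step 0: ABC  (1 'C')
Step 1: AACC  (2 'C')
Step 2: AACC  (2 'C')
Step 3: AACC  (2 'C')
Step 4: AACC  (2 'C')
Step 5: AACC  (2 'C')
Step 6: AACC  (2 'C')

Answer: 2


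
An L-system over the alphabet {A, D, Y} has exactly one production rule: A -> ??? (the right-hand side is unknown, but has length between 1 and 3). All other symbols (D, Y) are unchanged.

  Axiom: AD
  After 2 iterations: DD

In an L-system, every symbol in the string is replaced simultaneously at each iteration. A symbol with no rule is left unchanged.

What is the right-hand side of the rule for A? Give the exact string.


Answer: D

Derivation:
Trying A -> D:
  Step 0: AD
  Step 1: DD
  Step 2: DD
Matches the given result.


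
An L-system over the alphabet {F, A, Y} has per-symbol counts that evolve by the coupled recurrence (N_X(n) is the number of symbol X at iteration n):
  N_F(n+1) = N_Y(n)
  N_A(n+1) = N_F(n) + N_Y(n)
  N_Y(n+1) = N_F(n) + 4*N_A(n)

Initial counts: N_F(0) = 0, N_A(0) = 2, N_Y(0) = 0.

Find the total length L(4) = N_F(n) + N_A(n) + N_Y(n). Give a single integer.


Answer: 112

Derivation:
Step 0: N_F=0, N_A=2, N_Y=0, L=2
Step 1: N_F=0, N_A=0, N_Y=8, L=8
Step 2: N_F=8, N_A=8, N_Y=0, L=16
Step 3: N_F=0, N_A=8, N_Y=40, L=48
Step 4: N_F=40, N_A=40, N_Y=32, L=112


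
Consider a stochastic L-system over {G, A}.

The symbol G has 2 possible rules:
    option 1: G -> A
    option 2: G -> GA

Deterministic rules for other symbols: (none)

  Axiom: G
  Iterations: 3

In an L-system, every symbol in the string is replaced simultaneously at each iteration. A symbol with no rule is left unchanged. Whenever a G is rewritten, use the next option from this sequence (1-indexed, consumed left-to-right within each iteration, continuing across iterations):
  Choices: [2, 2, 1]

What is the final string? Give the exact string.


Step 0: G
Step 1: GA  (used choices [2])
Step 2: GAA  (used choices [2])
Step 3: AAA  (used choices [1])

Answer: AAA


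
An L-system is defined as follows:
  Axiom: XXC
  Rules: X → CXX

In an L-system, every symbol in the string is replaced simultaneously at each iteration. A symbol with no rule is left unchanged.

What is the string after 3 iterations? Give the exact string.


Step 0: XXC
Step 1: CXXCXXC
Step 2: CCXXCXXCCXXCXXC
Step 3: CCCXXCXXCCXXCXXCCCXXCXXCCXXCXXC

Answer: CCCXXCXXCCXXCXXCCCXXCXXCCXXCXXC


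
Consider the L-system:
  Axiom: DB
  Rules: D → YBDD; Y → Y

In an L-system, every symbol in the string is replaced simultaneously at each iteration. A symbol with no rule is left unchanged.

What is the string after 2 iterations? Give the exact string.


Answer: YBYBDDYBDDB

Derivation:
Step 0: DB
Step 1: YBDDB
Step 2: YBYBDDYBDDB


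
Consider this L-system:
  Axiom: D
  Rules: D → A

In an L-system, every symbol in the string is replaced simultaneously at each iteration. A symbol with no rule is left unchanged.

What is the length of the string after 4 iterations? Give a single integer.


Step 0: length = 1
Step 1: length = 1
Step 2: length = 1
Step 3: length = 1
Step 4: length = 1

Answer: 1


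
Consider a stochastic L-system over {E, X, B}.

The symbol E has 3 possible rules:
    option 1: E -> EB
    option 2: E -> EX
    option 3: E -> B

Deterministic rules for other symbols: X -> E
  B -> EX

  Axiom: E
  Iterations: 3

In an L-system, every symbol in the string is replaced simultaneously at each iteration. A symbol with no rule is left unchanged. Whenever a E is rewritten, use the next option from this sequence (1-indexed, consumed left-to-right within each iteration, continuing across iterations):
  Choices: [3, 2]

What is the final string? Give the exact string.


Answer: EXE

Derivation:
Step 0: E
Step 1: B  (used choices [3])
Step 2: EX  (used choices [])
Step 3: EXE  (used choices [2])


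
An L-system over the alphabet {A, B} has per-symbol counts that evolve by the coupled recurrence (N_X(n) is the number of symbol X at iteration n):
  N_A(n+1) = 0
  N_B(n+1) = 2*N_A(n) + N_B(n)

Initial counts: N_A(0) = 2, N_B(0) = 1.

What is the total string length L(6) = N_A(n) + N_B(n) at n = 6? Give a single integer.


Step 0: N_A=2, N_B=1, L=3
Step 1: N_A=0, N_B=5, L=5
Step 2: N_A=0, N_B=5, L=5
Step 3: N_A=0, N_B=5, L=5
Step 4: N_A=0, N_B=5, L=5
Step 5: N_A=0, N_B=5, L=5
Step 6: N_A=0, N_B=5, L=5

Answer: 5


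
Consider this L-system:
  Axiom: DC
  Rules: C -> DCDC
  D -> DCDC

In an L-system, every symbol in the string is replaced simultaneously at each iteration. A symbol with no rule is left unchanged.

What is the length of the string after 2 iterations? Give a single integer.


Step 0: length = 2
Step 1: length = 8
Step 2: length = 32

Answer: 32


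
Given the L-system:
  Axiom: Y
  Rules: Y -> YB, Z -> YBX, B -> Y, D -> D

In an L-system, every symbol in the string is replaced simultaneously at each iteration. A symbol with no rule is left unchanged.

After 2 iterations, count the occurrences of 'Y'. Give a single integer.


Answer: 2

Derivation:
Step 0: Y  (1 'Y')
Step 1: YB  (1 'Y')
Step 2: YBY  (2 'Y')


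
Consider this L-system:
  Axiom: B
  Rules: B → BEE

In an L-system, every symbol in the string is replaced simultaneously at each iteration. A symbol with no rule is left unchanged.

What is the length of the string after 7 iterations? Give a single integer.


Step 0: length = 1
Step 1: length = 3
Step 2: length = 5
Step 3: length = 7
Step 4: length = 9
Step 5: length = 11
Step 6: length = 13
Step 7: length = 15

Answer: 15


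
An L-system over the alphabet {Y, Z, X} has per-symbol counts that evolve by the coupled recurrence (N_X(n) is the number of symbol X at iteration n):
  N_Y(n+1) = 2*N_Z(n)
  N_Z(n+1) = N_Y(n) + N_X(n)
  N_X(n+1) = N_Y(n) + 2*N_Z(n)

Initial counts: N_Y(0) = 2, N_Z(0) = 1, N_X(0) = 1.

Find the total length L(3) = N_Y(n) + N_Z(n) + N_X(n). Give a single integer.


Step 0: N_Y=2, N_Z=1, N_X=1, L=4
Step 1: N_Y=2, N_Z=3, N_X=4, L=9
Step 2: N_Y=6, N_Z=6, N_X=8, L=20
Step 3: N_Y=12, N_Z=14, N_X=18, L=44

Answer: 44


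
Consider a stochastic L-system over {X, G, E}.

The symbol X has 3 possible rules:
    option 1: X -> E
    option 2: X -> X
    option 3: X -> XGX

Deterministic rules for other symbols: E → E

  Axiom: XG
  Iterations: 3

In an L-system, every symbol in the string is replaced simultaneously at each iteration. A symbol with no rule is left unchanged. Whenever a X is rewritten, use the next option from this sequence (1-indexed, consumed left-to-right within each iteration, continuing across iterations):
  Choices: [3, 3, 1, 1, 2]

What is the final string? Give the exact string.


Step 0: XG
Step 1: XGXG  (used choices [3])
Step 2: XGXGEG  (used choices [3, 1])
Step 3: EGXGEG  (used choices [1, 2])

Answer: EGXGEG


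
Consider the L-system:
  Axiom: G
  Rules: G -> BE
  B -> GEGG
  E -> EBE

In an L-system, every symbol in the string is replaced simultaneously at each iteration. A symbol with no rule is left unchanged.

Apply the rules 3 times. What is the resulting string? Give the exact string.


Answer: BEEBEBEBEEBEGEGGEBE

Derivation:
Step 0: G
Step 1: BE
Step 2: GEGGEBE
Step 3: BEEBEBEBEEBEGEGGEBE


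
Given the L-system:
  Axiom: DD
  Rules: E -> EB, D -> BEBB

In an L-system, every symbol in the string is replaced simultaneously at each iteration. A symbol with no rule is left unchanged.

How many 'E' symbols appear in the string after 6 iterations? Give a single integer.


Answer: 2

Derivation:
Step 0: DD  (0 'E')
Step 1: BEBBBEBB  (2 'E')
Step 2: BEBBBBEBBB  (2 'E')
Step 3: BEBBBBBEBBBB  (2 'E')
Step 4: BEBBBBBBEBBBBB  (2 'E')
Step 5: BEBBBBBBBEBBBBBB  (2 'E')
Step 6: BEBBBBBBBBEBBBBBBB  (2 'E')


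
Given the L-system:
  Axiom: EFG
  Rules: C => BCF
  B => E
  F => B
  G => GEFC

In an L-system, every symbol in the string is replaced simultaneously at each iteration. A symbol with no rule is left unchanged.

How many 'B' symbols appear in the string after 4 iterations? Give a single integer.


Step 0: EFG  (0 'B')
Step 1: EBGEFC  (1 'B')
Step 2: EEGEFCEBBCF  (2 'B')
Step 3: EEGEFCEBBCFEEEBCFB  (4 'B')
Step 4: EEGEFCEBBCFEEEBCFBEEEEBCFBE  (6 'B')

Answer: 6


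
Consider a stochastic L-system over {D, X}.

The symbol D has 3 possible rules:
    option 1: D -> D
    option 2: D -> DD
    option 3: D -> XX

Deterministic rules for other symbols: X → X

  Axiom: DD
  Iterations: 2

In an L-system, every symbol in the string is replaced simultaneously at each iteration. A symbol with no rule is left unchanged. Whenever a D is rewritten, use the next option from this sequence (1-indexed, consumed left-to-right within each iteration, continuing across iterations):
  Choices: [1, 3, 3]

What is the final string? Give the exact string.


Answer: XXXX

Derivation:
Step 0: DD
Step 1: DXX  (used choices [1, 3])
Step 2: XXXX  (used choices [3])


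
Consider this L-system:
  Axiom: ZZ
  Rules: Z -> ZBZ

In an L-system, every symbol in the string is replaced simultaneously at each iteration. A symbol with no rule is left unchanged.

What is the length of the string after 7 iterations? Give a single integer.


Answer: 510

Derivation:
Step 0: length = 2
Step 1: length = 6
Step 2: length = 14
Step 3: length = 30
Step 4: length = 62
Step 5: length = 126
Step 6: length = 254
Step 7: length = 510


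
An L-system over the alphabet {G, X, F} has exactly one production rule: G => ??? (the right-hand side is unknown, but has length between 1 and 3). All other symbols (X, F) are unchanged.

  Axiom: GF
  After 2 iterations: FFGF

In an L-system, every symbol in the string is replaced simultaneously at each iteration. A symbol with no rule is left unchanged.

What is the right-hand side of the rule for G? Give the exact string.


Trying G => FG:
  Step 0: GF
  Step 1: FGF
  Step 2: FFGF
Matches the given result.

Answer: FG


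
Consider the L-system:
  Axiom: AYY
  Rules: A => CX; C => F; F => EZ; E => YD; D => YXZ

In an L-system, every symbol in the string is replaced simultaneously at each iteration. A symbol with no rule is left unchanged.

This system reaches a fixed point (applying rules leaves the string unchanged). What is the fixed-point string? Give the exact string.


Answer: YYXZZXYY

Derivation:
Step 0: AYY
Step 1: CXYY
Step 2: FXYY
Step 3: EZXYY
Step 4: YDZXYY
Step 5: YYXZZXYY
Step 6: YYXZZXYY  (unchanged — fixed point at step 5)


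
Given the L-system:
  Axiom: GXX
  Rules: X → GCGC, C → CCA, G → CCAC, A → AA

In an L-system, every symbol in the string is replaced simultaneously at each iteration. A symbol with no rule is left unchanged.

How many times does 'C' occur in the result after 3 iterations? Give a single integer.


Step 0: GXX  (0 'C')
Step 1: CCACGCGCGCGC  (7 'C')
Step 2: CCACCAAACCACCACCCACCACCCACCACCCACCACCCA  (26 'C')
Step 3: CCACCAAACCACCAAAAAAACCACCAAACCACCAAACCACCACCAAACCACCAAACCACCACCAAACCACCAAACCACCACCAAACCACCAAACCACCACCAAA  (52 'C')

Answer: 52


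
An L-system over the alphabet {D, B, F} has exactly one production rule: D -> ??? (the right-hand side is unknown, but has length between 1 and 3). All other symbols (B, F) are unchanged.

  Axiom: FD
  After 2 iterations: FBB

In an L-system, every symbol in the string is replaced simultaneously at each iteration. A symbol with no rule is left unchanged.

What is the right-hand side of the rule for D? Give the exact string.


Trying D -> BB:
  Step 0: FD
  Step 1: FBB
  Step 2: FBB
Matches the given result.

Answer: BB


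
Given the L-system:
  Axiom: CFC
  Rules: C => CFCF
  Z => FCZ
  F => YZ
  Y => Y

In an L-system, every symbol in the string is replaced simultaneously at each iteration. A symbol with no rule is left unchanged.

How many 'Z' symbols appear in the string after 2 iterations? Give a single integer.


Step 0: CFC  (0 'Z')
Step 1: CFCFYZCFCF  (1 'Z')
Step 2: CFCFYZCFCFYZYFCZCFCFYZCFCFYZ  (5 'Z')

Answer: 5


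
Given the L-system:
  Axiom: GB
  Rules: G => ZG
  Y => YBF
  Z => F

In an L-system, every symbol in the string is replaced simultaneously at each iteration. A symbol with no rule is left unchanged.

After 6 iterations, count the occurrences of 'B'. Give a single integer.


Answer: 1

Derivation:
Step 0: GB  (1 'B')
Step 1: ZGB  (1 'B')
Step 2: FZGB  (1 'B')
Step 3: FFZGB  (1 'B')
Step 4: FFFZGB  (1 'B')
Step 5: FFFFZGB  (1 'B')
Step 6: FFFFFZGB  (1 'B')


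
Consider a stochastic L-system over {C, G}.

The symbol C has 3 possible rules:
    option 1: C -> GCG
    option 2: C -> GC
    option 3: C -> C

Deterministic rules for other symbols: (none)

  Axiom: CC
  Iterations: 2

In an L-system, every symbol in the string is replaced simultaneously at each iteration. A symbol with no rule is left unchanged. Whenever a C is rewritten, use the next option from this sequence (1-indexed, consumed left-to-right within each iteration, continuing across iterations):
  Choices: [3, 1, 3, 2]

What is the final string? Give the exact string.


Step 0: CC
Step 1: CGCG  (used choices [3, 1])
Step 2: CGGCG  (used choices [3, 2])

Answer: CGGCG


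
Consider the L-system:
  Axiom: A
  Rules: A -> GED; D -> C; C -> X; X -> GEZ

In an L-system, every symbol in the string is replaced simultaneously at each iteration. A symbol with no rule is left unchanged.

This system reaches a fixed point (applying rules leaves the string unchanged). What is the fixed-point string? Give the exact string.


Step 0: A
Step 1: GED
Step 2: GEC
Step 3: GEX
Step 4: GEGEZ
Step 5: GEGEZ  (unchanged — fixed point at step 4)

Answer: GEGEZ


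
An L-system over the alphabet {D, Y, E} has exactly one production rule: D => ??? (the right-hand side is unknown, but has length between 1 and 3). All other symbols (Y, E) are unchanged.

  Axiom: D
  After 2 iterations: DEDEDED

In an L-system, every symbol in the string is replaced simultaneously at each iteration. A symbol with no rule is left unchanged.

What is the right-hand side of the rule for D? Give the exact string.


Answer: DED

Derivation:
Trying D => DED:
  Step 0: D
  Step 1: DED
  Step 2: DEDEDED
Matches the given result.


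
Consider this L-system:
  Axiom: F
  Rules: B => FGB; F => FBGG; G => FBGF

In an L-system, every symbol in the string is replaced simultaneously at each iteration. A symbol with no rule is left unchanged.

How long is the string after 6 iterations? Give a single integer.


Answer: 2911

Derivation:
Step 0: length = 1
Step 1: length = 4
Step 2: length = 15
Step 3: length = 56
Step 4: length = 209
Step 5: length = 780
Step 6: length = 2911


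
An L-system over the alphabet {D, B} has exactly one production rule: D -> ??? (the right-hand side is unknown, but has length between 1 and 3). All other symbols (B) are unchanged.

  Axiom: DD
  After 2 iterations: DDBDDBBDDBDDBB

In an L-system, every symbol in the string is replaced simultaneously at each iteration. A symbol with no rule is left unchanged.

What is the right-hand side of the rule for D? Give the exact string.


Trying D -> DDB:
  Step 0: DD
  Step 1: DDBDDB
  Step 2: DDBDDBBDDBDDBB
Matches the given result.

Answer: DDB


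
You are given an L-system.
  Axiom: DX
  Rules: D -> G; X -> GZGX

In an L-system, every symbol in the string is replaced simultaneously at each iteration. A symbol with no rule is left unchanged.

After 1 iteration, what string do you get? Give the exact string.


Answer: GGZGX

Derivation:
Step 0: DX
Step 1: GGZGX


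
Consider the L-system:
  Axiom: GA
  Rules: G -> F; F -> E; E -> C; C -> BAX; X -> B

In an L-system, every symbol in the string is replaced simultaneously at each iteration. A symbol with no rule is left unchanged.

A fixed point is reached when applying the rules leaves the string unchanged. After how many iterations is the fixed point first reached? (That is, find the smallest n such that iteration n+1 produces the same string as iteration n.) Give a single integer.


Step 0: GA
Step 1: FA
Step 2: EA
Step 3: CA
Step 4: BAXA
Step 5: BABA
Step 6: BABA  (unchanged — fixed point at step 5)

Answer: 5


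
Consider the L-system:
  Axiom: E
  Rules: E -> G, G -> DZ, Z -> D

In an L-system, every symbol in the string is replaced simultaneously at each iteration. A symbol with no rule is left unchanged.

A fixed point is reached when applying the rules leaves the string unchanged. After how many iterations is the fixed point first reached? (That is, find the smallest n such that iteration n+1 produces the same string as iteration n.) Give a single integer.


Step 0: E
Step 1: G
Step 2: DZ
Step 3: DD
Step 4: DD  (unchanged — fixed point at step 3)

Answer: 3


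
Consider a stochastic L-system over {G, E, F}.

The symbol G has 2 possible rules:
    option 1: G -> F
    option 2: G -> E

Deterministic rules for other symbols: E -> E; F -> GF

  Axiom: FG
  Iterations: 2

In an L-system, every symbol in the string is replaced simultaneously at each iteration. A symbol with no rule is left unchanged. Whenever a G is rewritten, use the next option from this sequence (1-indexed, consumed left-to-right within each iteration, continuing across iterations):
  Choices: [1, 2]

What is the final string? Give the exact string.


Answer: EGFGF

Derivation:
Step 0: FG
Step 1: GFF  (used choices [1])
Step 2: EGFGF  (used choices [2])


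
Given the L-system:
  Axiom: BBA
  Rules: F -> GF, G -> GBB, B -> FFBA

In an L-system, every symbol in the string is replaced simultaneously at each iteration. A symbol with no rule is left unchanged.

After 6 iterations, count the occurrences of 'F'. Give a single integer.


Step 0: BBA  (0 'F')
Step 1: FFBAFFBAA  (4 'F')
Step 2: GFGFFFBAAGFGFFFBAAA  (8 'F')
Step 3: GBBGFGBBGFGFGFFFBAAAGBBGFGBBGFGFGFFFBAAAA  (12 'F')
Step 4: GBBFFBAFFBAGBBGFGBBFFBAFFBAGBBGFGBBGFGBBGFGFGFFFBAAAAGBBFFBAFFBAGBBGFGBBFFBAFFBAGBBGFGBBGFGBBGFGFGFFFBAAAAA  (32 'F')
Step 5: GBBFFBAFFBAGFGFFFBAAGFGFFFBAAGBBFFBAFFBAGBBGFGBBFFBAFFBAGFGFFFBAAGFGFFFBAAGBBFFBAFFBAGBBGFGBBFFBAFFBAGBBGFGBBFFBAFFBAGBBGFGBBGFGBBGFGFGFFFBAAAAAGBBFFBAFFBAGFGFFFBAAGFGFFFBAAGBBFFBAFFBAGBBGFGBBFFBAFFBAGFGFFFBAAGFGFFFBAAGBBFFBAFFBAGBBGFGBBFFBAFFBAGBBGFGBBFFBAFFBAGBBGFGBBGFGBBGFGFGFFFBAAAAAA  (100 'F')
Step 6: GBBFFBAFFBAGFGFFFBAAGFGFFFBAAGBBGFGBBGFGFGFFFBAAAGBBGFGBBGFGFGFFFBAAAGBBFFBAFFBAGFGFFFBAAGFGFFFBAAGBBFFBAFFBAGBBGFGBBFFBAFFBAGFGFFFBAAGFGFFFBAAGBBGFGBBGFGFGFFFBAAAGBBGFGBBGFGFGFFFBAAAGBBFFBAFFBAGFGFFFBAAGFGFFFBAAGBBFFBAFFBAGBBGFGBBFFBAFFBAGFGFFFBAAGFGFFFBAAGBBFFBAFFBAGBBGFGBBFFBAFFBAGFGFFFBAAGFGFFFBAAGBBFFBAFFBAGBBGFGBBFFBAFFBAGBBGFGBBFFBAFFBAGBBGFGBBGFGBBGFGFGFFFBAAAAAAGBBFFBAFFBAGFGFFFBAAGFGFFFBAAGBBGFGBBGFGFGFFFBAAAGBBGFGBBGFGFGFFFBAAAGBBFFBAFFBAGFGFFFBAAGFGFFFBAAGBBFFBAFFBAGBBGFGBBFFBAFFBAGFGFFFBAAGFGFFFBAAGBBGFGBBGFGFGFFFBAAAGBBGFGBBGFGFGFFFBAAAGBBFFBAFFBAGFGFFFBAAGFGFFFBAAGBBFFBAFFBAGBBGFGBBFFBAFFBAGFGFFFBAAGFGFFFBAAGBBFFBAFFBAGBBGFGBBFFBAFFBAGFGFFFBAAGFGFFFBAAGBBFFBAFFBAGBBGFGBBFFBAFFBAGBBGFGBBFFBAFFBAGBBGFGBBGFGBBGFGFGFFFBAAAAAAA  (264 'F')

Answer: 264


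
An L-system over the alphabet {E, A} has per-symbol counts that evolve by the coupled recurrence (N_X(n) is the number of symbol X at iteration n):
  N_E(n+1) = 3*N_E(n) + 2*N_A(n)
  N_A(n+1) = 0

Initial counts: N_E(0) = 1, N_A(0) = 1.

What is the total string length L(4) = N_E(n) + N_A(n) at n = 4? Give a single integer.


Step 0: N_E=1, N_A=1, L=2
Step 1: N_E=5, N_A=0, L=5
Step 2: N_E=15, N_A=0, L=15
Step 3: N_E=45, N_A=0, L=45
Step 4: N_E=135, N_A=0, L=135

Answer: 135


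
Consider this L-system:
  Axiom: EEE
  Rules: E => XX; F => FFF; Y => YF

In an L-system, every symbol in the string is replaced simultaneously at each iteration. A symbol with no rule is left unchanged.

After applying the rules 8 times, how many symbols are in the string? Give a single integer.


Answer: 6

Derivation:
Step 0: length = 3
Step 1: length = 6
Step 2: length = 6
Step 3: length = 6
Step 4: length = 6
Step 5: length = 6
Step 6: length = 6
Step 7: length = 6
Step 8: length = 6


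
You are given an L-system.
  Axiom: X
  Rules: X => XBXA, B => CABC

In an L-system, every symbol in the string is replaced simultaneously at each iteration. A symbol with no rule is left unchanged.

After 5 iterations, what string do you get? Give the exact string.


Answer: XBXACABCXBXAACACABCCXBXACABCXBXAAACACACABCCCXBXACABCXBXAACACABCCXBXACABCXBXAAAACACACACABCCCCXBXACABCXBXAACACABCCXBXACABCXBXAAACACACABCCCXBXACABCXBXAACACABCCXBXACABCXBXAAAAA

Derivation:
Step 0: X
Step 1: XBXA
Step 2: XBXACABCXBXAA
Step 3: XBXACABCXBXAACACABCCXBXACABCXBXAAA
Step 4: XBXACABCXBXAACACABCCXBXACABCXBXAAACACACABCCCXBXACABCXBXAACACABCCXBXACABCXBXAAAA
Step 5: XBXACABCXBXAACACABCCXBXACABCXBXAAACACACABCCCXBXACABCXBXAACACABCCXBXACABCXBXAAAACACACACABCCCCXBXACABCXBXAACACABCCXBXACABCXBXAAACACACABCCCXBXACABCXBXAACACABCCXBXACABCXBXAAAAA


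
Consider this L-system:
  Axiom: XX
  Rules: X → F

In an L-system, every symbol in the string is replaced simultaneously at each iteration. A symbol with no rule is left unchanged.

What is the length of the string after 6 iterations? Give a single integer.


Answer: 2

Derivation:
Step 0: length = 2
Step 1: length = 2
Step 2: length = 2
Step 3: length = 2
Step 4: length = 2
Step 5: length = 2
Step 6: length = 2


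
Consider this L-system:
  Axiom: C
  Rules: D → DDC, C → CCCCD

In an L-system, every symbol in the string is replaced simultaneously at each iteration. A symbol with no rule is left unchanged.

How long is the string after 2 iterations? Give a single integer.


Answer: 23

Derivation:
Step 0: length = 1
Step 1: length = 5
Step 2: length = 23


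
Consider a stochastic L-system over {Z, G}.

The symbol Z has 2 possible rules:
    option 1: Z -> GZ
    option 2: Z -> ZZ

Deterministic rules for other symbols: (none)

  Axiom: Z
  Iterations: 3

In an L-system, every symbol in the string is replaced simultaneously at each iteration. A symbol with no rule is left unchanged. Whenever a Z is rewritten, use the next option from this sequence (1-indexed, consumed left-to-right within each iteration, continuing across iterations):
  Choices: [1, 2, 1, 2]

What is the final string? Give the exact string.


Step 0: Z
Step 1: GZ  (used choices [1])
Step 2: GZZ  (used choices [2])
Step 3: GGZZZ  (used choices [1, 2])

Answer: GGZZZ


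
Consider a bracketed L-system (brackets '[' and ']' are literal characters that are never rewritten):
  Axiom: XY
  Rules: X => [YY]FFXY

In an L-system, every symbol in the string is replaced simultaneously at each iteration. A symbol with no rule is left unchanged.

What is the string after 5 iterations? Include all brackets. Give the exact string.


Step 0: XY
Step 1: [YY]FFXYY
Step 2: [YY]FF[YY]FFXYYY
Step 3: [YY]FF[YY]FF[YY]FFXYYYY
Step 4: [YY]FF[YY]FF[YY]FF[YY]FFXYYYYY
Step 5: [YY]FF[YY]FF[YY]FF[YY]FF[YY]FFXYYYYYY

Answer: [YY]FF[YY]FF[YY]FF[YY]FF[YY]FFXYYYYYY


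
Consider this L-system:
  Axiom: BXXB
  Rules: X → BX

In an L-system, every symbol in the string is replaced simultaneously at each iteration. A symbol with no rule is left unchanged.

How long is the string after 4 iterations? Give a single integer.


Answer: 12

Derivation:
Step 0: length = 4
Step 1: length = 6
Step 2: length = 8
Step 3: length = 10
Step 4: length = 12


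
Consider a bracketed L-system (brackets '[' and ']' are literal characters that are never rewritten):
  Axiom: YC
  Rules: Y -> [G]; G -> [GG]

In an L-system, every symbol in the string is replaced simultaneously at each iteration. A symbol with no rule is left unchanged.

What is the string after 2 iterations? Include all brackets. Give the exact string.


Answer: [[GG]]C

Derivation:
Step 0: YC
Step 1: [G]C
Step 2: [[GG]]C


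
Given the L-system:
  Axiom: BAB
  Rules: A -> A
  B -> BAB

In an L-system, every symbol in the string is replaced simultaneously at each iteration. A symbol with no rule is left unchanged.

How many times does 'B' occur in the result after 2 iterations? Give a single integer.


Step 0: BAB  (2 'B')
Step 1: BABABAB  (4 'B')
Step 2: BABABABABABABAB  (8 'B')

Answer: 8


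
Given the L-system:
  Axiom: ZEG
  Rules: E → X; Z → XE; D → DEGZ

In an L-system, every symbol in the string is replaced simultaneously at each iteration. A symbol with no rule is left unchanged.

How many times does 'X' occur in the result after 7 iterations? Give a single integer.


Answer: 3

Derivation:
Step 0: ZEG  (0 'X')
Step 1: XEXG  (2 'X')
Step 2: XXXG  (3 'X')
Step 3: XXXG  (3 'X')
Step 4: XXXG  (3 'X')
Step 5: XXXG  (3 'X')
Step 6: XXXG  (3 'X')
Step 7: XXXG  (3 'X')


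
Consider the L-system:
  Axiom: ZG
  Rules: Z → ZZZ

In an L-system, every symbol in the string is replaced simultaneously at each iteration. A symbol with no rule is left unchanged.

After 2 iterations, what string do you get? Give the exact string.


Answer: ZZZZZZZZZG

Derivation:
Step 0: ZG
Step 1: ZZZG
Step 2: ZZZZZZZZZG


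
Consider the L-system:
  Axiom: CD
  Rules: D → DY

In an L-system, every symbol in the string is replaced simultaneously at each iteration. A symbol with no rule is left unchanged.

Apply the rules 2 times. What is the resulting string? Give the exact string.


Answer: CDYY

Derivation:
Step 0: CD
Step 1: CDY
Step 2: CDYY


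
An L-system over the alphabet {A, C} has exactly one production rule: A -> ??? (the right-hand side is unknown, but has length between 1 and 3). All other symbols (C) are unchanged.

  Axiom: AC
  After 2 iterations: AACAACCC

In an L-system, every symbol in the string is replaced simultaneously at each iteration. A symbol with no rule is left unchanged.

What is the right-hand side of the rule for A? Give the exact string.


Trying A -> AAC:
  Step 0: AC
  Step 1: AACC
  Step 2: AACAACCC
Matches the given result.

Answer: AAC


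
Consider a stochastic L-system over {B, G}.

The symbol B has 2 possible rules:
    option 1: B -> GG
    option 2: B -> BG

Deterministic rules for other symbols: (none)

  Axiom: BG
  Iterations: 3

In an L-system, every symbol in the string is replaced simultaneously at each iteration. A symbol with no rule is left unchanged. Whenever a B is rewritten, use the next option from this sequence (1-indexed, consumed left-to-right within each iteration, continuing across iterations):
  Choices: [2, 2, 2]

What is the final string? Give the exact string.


Step 0: BG
Step 1: BGG  (used choices [2])
Step 2: BGGG  (used choices [2])
Step 3: BGGGG  (used choices [2])

Answer: BGGGG


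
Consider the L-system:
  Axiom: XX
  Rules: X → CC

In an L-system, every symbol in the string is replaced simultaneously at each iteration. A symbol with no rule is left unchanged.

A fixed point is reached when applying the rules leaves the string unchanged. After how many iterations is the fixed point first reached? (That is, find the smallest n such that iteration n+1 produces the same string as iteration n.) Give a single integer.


Step 0: XX
Step 1: CCCC
Step 2: CCCC  (unchanged — fixed point at step 1)

Answer: 1


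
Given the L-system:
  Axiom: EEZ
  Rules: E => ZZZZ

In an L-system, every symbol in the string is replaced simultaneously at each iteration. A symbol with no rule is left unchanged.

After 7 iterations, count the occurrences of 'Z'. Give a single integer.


Step 0: EEZ  (1 'Z')
Step 1: ZZZZZZZZZ  (9 'Z')
Step 2: ZZZZZZZZZ  (9 'Z')
Step 3: ZZZZZZZZZ  (9 'Z')
Step 4: ZZZZZZZZZ  (9 'Z')
Step 5: ZZZZZZZZZ  (9 'Z')
Step 6: ZZZZZZZZZ  (9 'Z')
Step 7: ZZZZZZZZZ  (9 'Z')

Answer: 9


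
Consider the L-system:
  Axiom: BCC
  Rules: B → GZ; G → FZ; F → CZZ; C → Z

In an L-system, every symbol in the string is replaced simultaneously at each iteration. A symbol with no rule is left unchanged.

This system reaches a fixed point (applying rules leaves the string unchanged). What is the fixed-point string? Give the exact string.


Step 0: BCC
Step 1: GZZZ
Step 2: FZZZZ
Step 3: CZZZZZZ
Step 4: ZZZZZZZ
Step 5: ZZZZZZZ  (unchanged — fixed point at step 4)

Answer: ZZZZZZZ


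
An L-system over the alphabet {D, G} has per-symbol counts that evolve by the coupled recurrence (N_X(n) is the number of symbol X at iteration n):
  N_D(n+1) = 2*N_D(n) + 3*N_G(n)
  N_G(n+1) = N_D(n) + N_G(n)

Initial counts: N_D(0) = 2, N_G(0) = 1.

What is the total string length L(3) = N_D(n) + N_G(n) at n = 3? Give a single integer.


Answer: 109

Derivation:
Step 0: N_D=2, N_G=1, L=3
Step 1: N_D=7, N_G=3, L=10
Step 2: N_D=23, N_G=10, L=33
Step 3: N_D=76, N_G=33, L=109


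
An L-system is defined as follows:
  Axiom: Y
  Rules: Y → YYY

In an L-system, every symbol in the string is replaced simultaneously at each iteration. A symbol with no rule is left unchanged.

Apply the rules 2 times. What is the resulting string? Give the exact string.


Step 0: Y
Step 1: YYY
Step 2: YYYYYYYYY

Answer: YYYYYYYYY


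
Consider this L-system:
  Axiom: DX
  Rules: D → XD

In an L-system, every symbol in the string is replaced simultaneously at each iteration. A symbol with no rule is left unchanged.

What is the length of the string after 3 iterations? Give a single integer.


Step 0: length = 2
Step 1: length = 3
Step 2: length = 4
Step 3: length = 5

Answer: 5


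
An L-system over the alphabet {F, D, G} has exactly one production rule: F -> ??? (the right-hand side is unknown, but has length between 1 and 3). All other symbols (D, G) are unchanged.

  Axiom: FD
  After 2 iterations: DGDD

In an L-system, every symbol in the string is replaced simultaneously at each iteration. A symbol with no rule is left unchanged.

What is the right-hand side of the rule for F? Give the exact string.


Answer: DGD

Derivation:
Trying F -> DGD:
  Step 0: FD
  Step 1: DGDD
  Step 2: DGDD
Matches the given result.


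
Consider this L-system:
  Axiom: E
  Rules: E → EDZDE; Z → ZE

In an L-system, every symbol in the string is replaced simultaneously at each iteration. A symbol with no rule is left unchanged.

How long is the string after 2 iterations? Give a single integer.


Answer: 14

Derivation:
Step 0: length = 1
Step 1: length = 5
Step 2: length = 14
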